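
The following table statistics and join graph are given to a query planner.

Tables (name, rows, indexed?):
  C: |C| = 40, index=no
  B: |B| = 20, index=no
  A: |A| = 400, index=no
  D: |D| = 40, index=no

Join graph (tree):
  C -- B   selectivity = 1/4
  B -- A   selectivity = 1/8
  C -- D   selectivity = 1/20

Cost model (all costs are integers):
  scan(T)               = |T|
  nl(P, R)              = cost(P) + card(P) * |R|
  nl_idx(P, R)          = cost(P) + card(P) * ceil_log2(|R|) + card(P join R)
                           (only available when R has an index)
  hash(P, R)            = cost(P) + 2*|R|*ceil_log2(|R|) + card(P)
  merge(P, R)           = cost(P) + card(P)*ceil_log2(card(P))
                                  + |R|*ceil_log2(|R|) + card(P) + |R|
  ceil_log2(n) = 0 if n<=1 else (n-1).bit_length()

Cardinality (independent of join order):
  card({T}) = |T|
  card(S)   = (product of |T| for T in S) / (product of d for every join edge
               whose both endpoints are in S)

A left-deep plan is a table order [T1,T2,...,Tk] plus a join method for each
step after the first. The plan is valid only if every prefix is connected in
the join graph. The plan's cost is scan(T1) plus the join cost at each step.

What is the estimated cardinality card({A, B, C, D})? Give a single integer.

20000

Tables in S: A(400), B(20), C(40), D(40)
Edges inside S: C-B(d=4), B-A(d=8), C-D(d=20)
numerator = 400 * 20 * 40 * 40 = 12800000
denominator = 4 * 8 * 20 = 640
card(S) = 12800000 / 640 = 20000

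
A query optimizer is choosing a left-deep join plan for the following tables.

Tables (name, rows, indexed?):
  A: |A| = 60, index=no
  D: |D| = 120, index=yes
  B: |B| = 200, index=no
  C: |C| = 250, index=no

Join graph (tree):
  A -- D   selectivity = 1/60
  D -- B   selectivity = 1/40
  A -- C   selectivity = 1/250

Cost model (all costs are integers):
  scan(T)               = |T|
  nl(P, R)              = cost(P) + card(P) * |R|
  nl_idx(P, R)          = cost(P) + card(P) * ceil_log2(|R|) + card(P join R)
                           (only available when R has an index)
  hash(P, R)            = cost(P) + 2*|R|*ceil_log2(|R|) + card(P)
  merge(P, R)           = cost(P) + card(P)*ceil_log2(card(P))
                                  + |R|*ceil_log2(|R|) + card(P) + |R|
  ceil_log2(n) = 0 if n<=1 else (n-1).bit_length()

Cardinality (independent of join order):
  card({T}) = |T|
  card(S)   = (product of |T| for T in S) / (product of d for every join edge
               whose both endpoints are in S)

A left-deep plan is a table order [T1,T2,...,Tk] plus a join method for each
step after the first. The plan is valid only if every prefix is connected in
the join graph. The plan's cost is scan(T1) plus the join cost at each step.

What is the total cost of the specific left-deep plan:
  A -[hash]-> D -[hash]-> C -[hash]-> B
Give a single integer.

9240

step 1: scan A: cost=60, card=60
step 2: join D via hash
    card(P join D) = 60*120/(60) = 120
    cost = 60 + 2*120*7 + 60 = 1800
step 3: join C via hash
    card(P join C) = 120*250/(250) = 120
    cost = 1800 + 2*250*8 + 120 = 5920
step 4: join B via hash
    card(P join B) = 120*200/(40) = 600
    cost = 5920 + 2*200*8 + 120 = 9240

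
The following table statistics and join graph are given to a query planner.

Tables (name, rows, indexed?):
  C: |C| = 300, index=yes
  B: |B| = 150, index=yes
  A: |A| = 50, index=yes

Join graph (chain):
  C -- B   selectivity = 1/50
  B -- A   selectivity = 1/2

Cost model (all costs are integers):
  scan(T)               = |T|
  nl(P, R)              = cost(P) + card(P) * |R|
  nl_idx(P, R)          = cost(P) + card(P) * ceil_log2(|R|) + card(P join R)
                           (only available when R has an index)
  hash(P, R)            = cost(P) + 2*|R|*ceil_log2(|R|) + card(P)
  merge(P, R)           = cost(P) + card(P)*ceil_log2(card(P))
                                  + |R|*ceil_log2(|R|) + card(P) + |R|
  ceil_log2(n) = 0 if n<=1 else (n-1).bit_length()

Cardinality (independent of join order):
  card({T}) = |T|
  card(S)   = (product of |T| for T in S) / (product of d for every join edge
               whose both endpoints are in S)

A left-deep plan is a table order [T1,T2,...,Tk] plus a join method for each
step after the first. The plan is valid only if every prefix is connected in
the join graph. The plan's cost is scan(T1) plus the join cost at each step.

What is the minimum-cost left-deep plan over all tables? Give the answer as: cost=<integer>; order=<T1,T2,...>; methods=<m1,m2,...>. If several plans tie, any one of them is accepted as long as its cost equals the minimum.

Selinger DP (subsets sized 1..n):
  {C}: scan cost=300, card=300
  {B}: scan cost=150, card=150
  {A}: scan cost=50, card=50
  {BC}: card=900; try (C,nl_idx)→2400, (B,hash)→3000, (B,nl_idx)→3600, (C,merge)→4500, (B,merge)→4650, (C,hash)→5700 …(+2); best=2400 via (C,nl_idx)
  {AB}: card=3750; try (A,hash)→900, (B,merge)→1750, (A,merge)→1850, (B,hash)→2500, (B,nl_idx)→4200, (A,nl_idx)→4800 …(+2); best=900 via (A,hash)
  {ABC}: card=22500; try (A,hash)→3900, (C,hash)→10050, (A,merge)→12650, (A,nl_idx)→30300, (A,nl)→47400, (C,merge)→52650 …(+2); best=3900 via (A,hash)

cost=3900; order=B,C,A; methods=nl_idx,hash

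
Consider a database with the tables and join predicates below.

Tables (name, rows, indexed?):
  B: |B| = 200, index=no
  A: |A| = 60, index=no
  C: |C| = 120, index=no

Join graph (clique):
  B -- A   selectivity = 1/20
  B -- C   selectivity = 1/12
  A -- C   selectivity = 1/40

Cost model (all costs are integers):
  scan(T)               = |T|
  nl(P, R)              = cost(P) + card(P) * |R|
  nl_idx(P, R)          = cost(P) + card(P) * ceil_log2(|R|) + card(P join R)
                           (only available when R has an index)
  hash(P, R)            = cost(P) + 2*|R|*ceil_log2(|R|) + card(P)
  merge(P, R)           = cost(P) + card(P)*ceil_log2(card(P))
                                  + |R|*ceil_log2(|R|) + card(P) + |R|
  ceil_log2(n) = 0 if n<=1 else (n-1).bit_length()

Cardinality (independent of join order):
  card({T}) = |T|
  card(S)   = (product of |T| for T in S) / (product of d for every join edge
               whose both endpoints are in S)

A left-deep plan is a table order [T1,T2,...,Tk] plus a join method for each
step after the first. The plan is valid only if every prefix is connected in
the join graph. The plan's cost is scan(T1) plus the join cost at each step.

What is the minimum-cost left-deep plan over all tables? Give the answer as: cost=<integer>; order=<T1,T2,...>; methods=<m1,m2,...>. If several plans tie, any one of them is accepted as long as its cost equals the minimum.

Selinger DP (subsets sized 1..n):
  {B}: scan cost=200, card=200
  {A}: scan cost=60, card=60
  {C}: scan cost=120, card=120
  {AB}: card=600; try (A,hash)→1120, (B,merge)→2280, (A,merge)→2420, (B,hash)→3320, (B,nl)→12060, (A,nl)→12200; best=1120 via (A,hash)
  {BC}: card=2000; try (C,hash)→2080, (B,merge)→2880, (C,merge)→2960, (B,hash)→3440, (B,nl)→24120, (C,nl)→24200; best=2080 via (C,hash)
  {AC}: card=180; try (A,hash)→960, (C,merge)→1440, (A,merge)→1500, (C,hash)→1800, (C,nl)→7260, (A,nl)→7320; best=960 via (A,hash)
  {ABC}: card=150; try (C,hash)→3400, (B,hash)→4340, (B,merge)→4380, (A,hash)→4800, (C,merge)→8680, (A,merge)→26500 …(+3); best=3400 via (C,hash)

cost=3400; order=B,A,C; methods=hash,hash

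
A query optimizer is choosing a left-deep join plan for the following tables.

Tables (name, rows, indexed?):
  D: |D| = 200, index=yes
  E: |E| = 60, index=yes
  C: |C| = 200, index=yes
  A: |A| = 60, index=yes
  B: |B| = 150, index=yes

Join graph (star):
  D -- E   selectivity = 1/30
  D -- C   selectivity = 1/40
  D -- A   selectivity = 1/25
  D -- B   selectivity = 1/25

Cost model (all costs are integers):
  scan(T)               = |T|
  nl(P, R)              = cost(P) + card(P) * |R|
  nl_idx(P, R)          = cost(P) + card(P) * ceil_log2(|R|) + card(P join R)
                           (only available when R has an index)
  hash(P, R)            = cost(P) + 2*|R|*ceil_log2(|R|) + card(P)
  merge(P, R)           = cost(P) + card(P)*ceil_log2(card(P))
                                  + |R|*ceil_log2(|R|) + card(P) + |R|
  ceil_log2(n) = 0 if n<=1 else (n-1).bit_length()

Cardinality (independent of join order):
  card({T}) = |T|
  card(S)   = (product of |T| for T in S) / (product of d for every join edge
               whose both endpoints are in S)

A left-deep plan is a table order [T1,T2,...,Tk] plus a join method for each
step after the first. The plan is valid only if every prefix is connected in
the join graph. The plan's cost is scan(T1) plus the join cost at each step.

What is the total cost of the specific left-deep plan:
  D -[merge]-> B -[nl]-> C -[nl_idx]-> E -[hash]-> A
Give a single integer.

304070

step 1: scan D: cost=200, card=200
step 2: join B via merge
    card(P join B) = 200*150/(25) = 1200
    cost = 200 + 200*8 + 150*8 + 200 + 150 = 3350
step 3: join C via nl
    card(P join C) = 1200*200/(40) = 6000
    cost = 3350 + 1200*200 = 243350
step 4: join E via nl_idx
    card(P join E) = 6000*60/(30) = 12000
    cost = 243350 + 6000*6 + 12000 = 291350
step 5: join A via hash
    card(P join A) = 12000*60/(25) = 28800
    cost = 291350 + 2*60*6 + 12000 = 304070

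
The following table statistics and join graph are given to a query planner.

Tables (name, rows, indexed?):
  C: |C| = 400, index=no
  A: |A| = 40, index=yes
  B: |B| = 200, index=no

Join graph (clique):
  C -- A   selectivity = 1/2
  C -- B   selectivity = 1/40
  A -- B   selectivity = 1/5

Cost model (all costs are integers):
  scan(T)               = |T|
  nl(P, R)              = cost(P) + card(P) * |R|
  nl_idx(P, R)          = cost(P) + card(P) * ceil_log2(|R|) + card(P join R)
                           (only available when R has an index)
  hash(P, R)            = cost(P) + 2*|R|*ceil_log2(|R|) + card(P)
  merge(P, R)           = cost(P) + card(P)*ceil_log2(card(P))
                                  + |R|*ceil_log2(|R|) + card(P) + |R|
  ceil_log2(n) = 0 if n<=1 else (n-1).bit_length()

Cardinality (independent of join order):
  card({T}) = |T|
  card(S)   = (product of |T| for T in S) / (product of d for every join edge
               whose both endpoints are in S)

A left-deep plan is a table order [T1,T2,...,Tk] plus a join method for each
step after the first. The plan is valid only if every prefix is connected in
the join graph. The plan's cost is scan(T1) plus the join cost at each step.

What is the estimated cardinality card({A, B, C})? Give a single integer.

8000

Tables in S: A(40), B(200), C(400)
Edges inside S: C-A(d=2), C-B(d=40), A-B(d=5)
numerator = 40 * 200 * 400 = 3200000
denominator = 2 * 40 * 5 = 400
card(S) = 3200000 / 400 = 8000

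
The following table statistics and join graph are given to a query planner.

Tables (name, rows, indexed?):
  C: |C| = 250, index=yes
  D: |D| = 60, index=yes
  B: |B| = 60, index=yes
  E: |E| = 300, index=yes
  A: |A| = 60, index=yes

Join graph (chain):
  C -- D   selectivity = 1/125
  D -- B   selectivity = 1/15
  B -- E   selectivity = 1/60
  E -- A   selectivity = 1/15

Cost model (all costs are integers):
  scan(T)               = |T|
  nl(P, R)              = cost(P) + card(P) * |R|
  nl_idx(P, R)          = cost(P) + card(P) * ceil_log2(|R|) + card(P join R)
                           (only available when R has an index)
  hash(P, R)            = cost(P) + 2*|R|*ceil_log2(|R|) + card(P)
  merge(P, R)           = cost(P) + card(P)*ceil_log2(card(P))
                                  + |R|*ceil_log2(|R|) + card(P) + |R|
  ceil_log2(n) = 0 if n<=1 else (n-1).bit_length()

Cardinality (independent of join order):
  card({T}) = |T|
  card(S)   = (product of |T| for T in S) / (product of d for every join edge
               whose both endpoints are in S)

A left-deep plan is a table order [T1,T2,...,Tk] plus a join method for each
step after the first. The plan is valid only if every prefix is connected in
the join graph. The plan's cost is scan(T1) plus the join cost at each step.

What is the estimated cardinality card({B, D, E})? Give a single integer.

Tables in S: B(60), D(60), E(300)
Edges inside S: D-B(d=15), B-E(d=60)
numerator = 60 * 60 * 300 = 1080000
denominator = 15 * 60 = 900
card(S) = 1080000 / 900 = 1200

1200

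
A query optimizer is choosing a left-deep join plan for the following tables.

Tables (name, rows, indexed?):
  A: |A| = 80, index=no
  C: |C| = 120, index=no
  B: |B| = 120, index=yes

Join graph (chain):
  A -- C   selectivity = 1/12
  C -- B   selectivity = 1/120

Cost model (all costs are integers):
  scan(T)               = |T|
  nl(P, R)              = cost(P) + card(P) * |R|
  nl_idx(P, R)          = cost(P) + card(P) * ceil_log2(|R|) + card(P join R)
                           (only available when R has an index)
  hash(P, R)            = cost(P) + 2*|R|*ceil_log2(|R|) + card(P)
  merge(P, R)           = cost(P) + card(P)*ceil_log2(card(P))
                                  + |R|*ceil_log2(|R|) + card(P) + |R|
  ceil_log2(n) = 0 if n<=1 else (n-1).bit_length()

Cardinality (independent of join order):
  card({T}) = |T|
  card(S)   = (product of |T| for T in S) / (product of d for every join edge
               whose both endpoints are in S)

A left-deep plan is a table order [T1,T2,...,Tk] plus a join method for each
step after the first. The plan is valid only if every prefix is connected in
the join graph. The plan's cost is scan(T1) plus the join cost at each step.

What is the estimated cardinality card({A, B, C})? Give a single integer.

Tables in S: A(80), B(120), C(120)
Edges inside S: A-C(d=12), C-B(d=120)
numerator = 80 * 120 * 120 = 1152000
denominator = 12 * 120 = 1440
card(S) = 1152000 / 1440 = 800

800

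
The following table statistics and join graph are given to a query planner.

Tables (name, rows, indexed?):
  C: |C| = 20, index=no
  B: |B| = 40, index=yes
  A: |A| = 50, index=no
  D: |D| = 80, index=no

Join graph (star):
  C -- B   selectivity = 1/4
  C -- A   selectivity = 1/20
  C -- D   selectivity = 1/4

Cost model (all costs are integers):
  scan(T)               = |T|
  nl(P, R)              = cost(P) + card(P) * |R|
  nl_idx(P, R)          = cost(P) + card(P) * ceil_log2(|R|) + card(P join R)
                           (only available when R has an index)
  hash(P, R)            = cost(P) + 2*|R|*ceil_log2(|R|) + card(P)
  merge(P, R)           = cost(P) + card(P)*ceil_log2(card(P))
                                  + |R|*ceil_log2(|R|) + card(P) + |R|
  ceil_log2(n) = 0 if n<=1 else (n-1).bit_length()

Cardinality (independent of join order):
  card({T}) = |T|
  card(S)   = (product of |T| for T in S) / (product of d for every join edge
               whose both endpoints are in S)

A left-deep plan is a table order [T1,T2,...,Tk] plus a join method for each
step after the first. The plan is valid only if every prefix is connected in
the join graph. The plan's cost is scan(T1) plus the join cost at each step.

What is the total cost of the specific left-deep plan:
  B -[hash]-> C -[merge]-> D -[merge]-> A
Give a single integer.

55070

step 1: scan B: cost=40, card=40
step 2: join C via hash
    card(P join C) = 40*20/(4) = 200
    cost = 40 + 2*20*5 + 40 = 280
step 3: join D via merge
    card(P join D) = 200*80/(4) = 4000
    cost = 280 + 200*8 + 80*7 + 200 + 80 = 2720
step 4: join A via merge
    card(P join A) = 4000*50/(20) = 10000
    cost = 2720 + 4000*12 + 50*6 + 4000 + 50 = 55070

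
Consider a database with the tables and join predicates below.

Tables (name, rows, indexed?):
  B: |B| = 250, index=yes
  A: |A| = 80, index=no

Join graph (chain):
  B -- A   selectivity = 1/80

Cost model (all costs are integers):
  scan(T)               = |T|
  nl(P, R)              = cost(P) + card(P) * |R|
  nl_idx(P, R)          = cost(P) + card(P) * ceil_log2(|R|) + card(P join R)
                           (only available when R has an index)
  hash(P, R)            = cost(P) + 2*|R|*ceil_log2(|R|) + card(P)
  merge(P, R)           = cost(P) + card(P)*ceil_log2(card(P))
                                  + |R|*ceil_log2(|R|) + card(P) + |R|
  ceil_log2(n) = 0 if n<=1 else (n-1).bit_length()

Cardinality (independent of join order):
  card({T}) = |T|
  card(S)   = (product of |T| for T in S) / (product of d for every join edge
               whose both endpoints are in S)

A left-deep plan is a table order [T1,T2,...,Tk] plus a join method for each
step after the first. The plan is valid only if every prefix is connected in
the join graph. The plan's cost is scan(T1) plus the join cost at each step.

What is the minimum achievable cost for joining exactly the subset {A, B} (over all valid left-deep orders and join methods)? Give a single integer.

970

Selinger DP over subsets of {A,B}:
  {B}: scan cost=250, card=250
  {A}: scan cost=80, card=80
  {AB}: card=250; try (B,nl_idx)→970, (A,hash)→1620, (B,merge)→2970, (A,merge)→3140, (B,hash)→4160, (B,nl)→20080 …(+1); best=970 via (B,nl_idx)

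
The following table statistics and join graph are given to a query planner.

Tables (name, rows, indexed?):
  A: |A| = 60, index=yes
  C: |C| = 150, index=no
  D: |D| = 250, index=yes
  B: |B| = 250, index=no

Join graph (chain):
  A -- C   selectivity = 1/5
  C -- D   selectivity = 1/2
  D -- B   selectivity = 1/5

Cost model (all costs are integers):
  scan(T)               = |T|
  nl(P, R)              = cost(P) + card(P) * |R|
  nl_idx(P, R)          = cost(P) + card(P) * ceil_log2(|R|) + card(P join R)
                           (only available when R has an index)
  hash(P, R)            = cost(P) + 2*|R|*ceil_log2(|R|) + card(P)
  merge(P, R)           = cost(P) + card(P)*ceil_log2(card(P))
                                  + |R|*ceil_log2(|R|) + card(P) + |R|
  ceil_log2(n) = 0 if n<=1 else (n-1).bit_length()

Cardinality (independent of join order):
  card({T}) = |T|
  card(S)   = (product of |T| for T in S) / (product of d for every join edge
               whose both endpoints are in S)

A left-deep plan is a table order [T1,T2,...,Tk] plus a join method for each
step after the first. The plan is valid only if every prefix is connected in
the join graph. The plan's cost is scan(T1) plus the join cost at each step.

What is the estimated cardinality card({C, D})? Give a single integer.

18750

Tables in S: C(150), D(250)
Edges inside S: C-D(d=2)
numerator = 150 * 250 = 37500
denominator = 2 = 2
card(S) = 37500 / 2 = 18750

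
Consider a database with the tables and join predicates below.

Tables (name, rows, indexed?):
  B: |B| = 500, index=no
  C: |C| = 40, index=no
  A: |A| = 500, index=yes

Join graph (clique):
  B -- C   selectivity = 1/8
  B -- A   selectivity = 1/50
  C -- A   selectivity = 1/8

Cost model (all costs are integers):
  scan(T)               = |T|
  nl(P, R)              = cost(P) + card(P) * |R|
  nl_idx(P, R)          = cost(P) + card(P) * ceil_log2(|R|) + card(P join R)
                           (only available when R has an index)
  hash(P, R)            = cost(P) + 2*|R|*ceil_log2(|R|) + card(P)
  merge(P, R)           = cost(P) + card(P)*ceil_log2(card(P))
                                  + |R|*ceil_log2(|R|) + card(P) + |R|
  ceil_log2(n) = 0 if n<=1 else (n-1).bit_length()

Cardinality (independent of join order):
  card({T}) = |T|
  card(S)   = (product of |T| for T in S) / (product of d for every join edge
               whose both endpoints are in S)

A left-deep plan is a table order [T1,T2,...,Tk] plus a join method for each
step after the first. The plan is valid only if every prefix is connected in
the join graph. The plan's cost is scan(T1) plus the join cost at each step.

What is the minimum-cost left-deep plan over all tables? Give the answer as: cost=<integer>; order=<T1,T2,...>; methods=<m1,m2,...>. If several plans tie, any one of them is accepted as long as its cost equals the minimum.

cost=12980; order=A,C,B; methods=hash,hash

Selinger DP (subsets sized 1..n):
  {B}: scan cost=500, card=500
  {C}: scan cost=40, card=40
  {A}: scan cost=500, card=500
  {BC}: card=2500; try (C,hash)→1480, (B,merge)→5320, (C,merge)→5780, (B,hash)→9080, (B,nl)→20040, (C,nl)→20500; best=1480 via (C,hash)
  {AB}: card=5000; try (B,hash)→10000, (A,hash)→10000, (A,nl_idx)→10000, (B,merge)→10500, (A,merge)→10500, (B,nl)→250500 …(+1); best=10000 via (B,hash)
  {AC}: card=2500; try (C,hash)→1480, (A,nl_idx)→2900, (A,merge)→5320, (C,merge)→5780, (A,hash)→9080, (A,nl)→20040 …(+1); best=1480 via (C,hash)
  {ABC}: card=3125; try (B,hash)→12980, (A,hash)→12980, (C,hash)→15480, (A,nl_idx)→27105, (B,merge)→38980, (A,merge)→38980 …(+4); best=12980 via (B,hash)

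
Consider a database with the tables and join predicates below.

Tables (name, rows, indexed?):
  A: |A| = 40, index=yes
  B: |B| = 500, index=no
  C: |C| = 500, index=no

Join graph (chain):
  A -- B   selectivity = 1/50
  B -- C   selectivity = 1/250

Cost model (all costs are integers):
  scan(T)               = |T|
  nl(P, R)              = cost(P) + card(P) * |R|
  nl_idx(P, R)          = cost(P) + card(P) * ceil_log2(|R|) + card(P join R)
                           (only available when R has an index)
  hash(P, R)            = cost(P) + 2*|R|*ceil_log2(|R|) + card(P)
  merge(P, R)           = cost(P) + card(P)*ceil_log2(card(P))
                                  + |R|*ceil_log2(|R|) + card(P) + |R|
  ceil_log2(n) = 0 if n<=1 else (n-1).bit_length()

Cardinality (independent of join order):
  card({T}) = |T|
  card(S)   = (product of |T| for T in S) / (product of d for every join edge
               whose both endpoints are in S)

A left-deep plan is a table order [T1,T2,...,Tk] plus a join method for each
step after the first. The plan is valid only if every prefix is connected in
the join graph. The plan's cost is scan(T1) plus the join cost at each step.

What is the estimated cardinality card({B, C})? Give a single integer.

1000

Tables in S: B(500), C(500)
Edges inside S: B-C(d=250)
numerator = 500 * 500 = 250000
denominator = 250 = 250
card(S) = 250000 / 250 = 1000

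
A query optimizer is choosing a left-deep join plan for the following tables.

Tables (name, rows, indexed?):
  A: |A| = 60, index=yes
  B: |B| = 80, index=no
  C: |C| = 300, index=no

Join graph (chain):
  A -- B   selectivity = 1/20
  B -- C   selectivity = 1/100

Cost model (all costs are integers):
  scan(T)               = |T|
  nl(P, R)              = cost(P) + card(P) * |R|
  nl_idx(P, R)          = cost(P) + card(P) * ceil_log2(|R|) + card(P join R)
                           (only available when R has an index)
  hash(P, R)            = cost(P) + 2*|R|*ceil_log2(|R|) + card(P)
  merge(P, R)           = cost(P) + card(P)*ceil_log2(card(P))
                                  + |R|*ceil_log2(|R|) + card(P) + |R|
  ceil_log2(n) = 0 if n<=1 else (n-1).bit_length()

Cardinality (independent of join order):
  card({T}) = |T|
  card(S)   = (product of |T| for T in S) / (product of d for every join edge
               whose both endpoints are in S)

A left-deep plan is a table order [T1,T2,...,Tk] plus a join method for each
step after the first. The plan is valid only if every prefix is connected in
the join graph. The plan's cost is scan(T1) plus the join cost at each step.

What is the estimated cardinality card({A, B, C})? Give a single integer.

Tables in S: A(60), B(80), C(300)
Edges inside S: A-B(d=20), B-C(d=100)
numerator = 60 * 80 * 300 = 1440000
denominator = 20 * 100 = 2000
card(S) = 1440000 / 2000 = 720

720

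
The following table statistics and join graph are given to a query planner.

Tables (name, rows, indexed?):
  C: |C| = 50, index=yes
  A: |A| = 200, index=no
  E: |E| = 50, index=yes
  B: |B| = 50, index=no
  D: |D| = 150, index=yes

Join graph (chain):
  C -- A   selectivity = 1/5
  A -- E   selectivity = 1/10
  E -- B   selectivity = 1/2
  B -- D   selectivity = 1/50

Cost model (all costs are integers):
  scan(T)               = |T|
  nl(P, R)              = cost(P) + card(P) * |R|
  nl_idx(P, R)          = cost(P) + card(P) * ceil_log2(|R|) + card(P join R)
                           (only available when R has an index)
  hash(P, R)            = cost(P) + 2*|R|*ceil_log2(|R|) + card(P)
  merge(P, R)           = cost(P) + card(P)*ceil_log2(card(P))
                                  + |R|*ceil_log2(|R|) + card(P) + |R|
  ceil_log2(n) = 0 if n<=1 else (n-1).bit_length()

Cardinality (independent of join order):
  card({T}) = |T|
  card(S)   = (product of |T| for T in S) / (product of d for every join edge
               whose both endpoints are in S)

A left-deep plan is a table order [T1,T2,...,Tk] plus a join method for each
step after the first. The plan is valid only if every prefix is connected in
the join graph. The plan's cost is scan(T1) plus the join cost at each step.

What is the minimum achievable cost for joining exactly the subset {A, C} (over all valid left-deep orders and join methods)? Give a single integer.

Selinger DP over subsets of {A,C}:
  {C}: scan cost=50, card=50
  {A}: scan cost=200, card=200
  {AC}: card=2000; try (C,hash)→1000, (A,merge)→2200, (C,merge)→2350, (A,hash)→3300, (C,nl_idx)→3400, (A,nl)→10050 …(+1); best=1000 via (C,hash)

1000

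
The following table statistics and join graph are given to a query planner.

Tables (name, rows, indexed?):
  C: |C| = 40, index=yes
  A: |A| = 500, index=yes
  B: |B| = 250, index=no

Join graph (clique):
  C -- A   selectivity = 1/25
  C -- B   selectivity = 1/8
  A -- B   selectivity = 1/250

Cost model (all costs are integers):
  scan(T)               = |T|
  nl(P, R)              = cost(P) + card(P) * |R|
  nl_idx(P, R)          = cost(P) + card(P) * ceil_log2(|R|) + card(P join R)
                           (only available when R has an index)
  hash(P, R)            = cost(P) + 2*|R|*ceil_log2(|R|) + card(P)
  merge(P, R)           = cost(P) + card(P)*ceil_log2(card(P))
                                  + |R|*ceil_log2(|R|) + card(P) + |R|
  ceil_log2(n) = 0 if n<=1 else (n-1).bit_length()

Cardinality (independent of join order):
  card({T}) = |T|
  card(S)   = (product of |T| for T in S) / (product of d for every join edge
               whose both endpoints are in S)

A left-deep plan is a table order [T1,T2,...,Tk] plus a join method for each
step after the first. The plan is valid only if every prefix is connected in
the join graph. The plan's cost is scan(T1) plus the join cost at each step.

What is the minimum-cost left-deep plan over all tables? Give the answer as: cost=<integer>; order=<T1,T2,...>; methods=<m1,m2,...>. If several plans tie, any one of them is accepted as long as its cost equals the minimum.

Selinger DP (subsets sized 1..n):
  {C}: scan cost=40, card=40
  {A}: scan cost=500, card=500
  {B}: scan cost=250, card=250
  {AC}: card=800; try (A,nl_idx)→1200, (C,hash)→1480, (C,nl_idx)→4300, (A,merge)→5320, (C,merge)→5780, (A,hash)→9080 …(+2); best=1200 via (A,nl_idx)
  {BC}: card=1250; try (C,hash)→980, (B,merge)→2570, (C,merge)→2780, (C,nl_idx)→3000, (B,hash)→4080, (B,nl)→10040 …(+1); best=980 via (C,hash)
  {AB}: card=500; try (A,nl_idx)→3000, (B,hash)→5000, (A,merge)→7500, (B,merge)→7750, (A,hash)→9500, (A,nl)→125250 …(+1); best=3000 via (A,nl_idx)
  {ABC}: card=100; try (C,hash)→3980, (B,hash)→6000, (C,nl_idx)→6100, (C,merge)→8280, (A,hash)→11230, (B,merge)→12250 …(+5); best=3980 via (C,hash)

cost=3980; order=B,A,C; methods=nl_idx,hash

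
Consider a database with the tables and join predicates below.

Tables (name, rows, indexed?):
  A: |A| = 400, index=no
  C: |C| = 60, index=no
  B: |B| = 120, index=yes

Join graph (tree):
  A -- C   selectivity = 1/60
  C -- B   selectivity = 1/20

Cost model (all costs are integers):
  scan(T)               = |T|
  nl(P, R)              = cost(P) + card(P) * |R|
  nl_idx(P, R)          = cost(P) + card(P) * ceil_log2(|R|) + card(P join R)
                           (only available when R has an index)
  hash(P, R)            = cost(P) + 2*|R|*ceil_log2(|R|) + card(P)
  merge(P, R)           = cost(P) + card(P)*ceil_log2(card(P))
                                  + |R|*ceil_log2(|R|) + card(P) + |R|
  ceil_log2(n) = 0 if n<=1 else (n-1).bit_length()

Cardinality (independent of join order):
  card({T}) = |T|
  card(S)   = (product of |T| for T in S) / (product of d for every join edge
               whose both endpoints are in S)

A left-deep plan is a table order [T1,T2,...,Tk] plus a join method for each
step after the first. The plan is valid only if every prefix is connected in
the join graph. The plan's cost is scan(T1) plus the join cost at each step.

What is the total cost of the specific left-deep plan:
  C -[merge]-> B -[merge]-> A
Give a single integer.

step 1: scan C: cost=60, card=60
step 2: join B via merge
    card(P join B) = 60*120/(20) = 360
    cost = 60 + 60*6 + 120*7 + 60 + 120 = 1440
step 3: join A via merge
    card(P join A) = 360*400/(60) = 2400
    cost = 1440 + 360*9 + 400*9 + 360 + 400 = 9040

9040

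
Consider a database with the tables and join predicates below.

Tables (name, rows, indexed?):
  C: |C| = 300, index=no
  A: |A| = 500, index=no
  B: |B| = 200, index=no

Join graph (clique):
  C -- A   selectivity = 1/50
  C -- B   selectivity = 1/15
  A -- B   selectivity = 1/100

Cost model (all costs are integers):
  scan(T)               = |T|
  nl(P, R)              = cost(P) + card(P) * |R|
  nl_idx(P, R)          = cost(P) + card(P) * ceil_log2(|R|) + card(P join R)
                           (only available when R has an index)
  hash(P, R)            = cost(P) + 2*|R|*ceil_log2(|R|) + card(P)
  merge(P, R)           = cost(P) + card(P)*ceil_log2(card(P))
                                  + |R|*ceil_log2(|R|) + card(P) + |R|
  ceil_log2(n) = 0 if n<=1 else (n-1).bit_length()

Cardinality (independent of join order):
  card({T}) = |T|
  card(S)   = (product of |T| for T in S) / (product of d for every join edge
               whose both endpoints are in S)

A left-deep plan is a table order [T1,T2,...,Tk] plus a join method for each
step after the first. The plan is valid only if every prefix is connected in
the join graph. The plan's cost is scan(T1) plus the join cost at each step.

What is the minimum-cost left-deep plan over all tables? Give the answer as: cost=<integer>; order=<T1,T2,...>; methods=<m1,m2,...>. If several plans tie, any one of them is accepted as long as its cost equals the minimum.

Selinger DP (subsets sized 1..n):
  {C}: scan cost=300, card=300
  {A}: scan cost=500, card=500
  {B}: scan cost=200, card=200
  {AC}: card=3000; try (C,hash)→6400, (A,merge)→8300, (C,merge)→8500, (A,hash)→9600, (A,nl)→150300, (C,nl)→150500; best=6400 via (C,hash)
  {BC}: card=4000; try (B,hash)→3800, (C,merge)→5000, (B,merge)→5100, (C,hash)→5800, (C,nl)→60200, (B,nl)→60300; best=3800 via (B,hash)
  {AB}: card=1000; try (B,hash)→4200, (A,merge)→7000, (B,merge)→7300, (A,hash)→9400, (A,nl)→100200, (B,nl)→100500; best=4200 via (B,hash)
  {ABC}: card=400; try (C,hash)→10600, (B,hash)→12600, (A,hash)→16800, (C,merge)→18200, (B,merge)→47200, (A,merge)→60800 …(+3); best=10600 via (C,hash)

cost=10600; order=A,B,C; methods=hash,hash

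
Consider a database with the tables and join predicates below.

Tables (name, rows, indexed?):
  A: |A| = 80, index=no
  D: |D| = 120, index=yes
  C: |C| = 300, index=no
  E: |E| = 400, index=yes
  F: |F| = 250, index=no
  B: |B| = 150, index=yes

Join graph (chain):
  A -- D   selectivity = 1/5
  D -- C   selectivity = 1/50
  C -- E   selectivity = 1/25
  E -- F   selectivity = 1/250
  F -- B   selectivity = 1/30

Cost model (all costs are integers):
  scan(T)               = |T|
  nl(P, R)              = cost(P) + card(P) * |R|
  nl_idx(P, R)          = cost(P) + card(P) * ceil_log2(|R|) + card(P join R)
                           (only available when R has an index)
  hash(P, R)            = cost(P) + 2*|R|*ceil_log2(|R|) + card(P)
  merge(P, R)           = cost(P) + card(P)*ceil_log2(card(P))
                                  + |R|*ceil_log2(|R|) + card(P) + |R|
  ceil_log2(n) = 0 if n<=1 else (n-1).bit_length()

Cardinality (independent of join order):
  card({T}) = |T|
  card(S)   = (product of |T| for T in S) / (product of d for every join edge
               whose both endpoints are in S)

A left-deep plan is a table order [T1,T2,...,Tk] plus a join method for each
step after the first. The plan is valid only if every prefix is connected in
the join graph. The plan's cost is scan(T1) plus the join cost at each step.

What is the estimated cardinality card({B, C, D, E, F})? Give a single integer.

57600

Tables in S: B(150), C(300), D(120), E(400), F(250)
Edges inside S: D-C(d=50), C-E(d=25), E-F(d=250), F-B(d=30)
numerator = 150 * 300 * 120 * 400 * 250 = 540000000000
denominator = 50 * 25 * 250 * 30 = 9375000
card(S) = 540000000000 / 9375000 = 57600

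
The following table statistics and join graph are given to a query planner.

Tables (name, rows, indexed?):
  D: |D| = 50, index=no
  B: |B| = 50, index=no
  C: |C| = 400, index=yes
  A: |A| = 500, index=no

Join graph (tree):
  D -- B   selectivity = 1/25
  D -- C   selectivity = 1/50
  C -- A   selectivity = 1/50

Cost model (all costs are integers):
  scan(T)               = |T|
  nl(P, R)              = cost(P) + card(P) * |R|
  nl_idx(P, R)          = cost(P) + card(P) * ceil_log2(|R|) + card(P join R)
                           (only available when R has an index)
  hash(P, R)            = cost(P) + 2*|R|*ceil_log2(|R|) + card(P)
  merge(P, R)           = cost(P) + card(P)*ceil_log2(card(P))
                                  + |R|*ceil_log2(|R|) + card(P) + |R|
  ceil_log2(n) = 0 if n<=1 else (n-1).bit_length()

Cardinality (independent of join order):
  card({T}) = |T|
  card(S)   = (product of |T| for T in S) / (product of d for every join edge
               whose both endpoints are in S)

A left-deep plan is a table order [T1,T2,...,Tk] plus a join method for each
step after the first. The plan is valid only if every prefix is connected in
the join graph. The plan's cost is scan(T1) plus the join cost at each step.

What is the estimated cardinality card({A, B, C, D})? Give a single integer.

8000

Tables in S: A(500), B(50), C(400), D(50)
Edges inside S: D-B(d=25), D-C(d=50), C-A(d=50)
numerator = 500 * 50 * 400 * 50 = 500000000
denominator = 25 * 50 * 50 = 62500
card(S) = 500000000 / 62500 = 8000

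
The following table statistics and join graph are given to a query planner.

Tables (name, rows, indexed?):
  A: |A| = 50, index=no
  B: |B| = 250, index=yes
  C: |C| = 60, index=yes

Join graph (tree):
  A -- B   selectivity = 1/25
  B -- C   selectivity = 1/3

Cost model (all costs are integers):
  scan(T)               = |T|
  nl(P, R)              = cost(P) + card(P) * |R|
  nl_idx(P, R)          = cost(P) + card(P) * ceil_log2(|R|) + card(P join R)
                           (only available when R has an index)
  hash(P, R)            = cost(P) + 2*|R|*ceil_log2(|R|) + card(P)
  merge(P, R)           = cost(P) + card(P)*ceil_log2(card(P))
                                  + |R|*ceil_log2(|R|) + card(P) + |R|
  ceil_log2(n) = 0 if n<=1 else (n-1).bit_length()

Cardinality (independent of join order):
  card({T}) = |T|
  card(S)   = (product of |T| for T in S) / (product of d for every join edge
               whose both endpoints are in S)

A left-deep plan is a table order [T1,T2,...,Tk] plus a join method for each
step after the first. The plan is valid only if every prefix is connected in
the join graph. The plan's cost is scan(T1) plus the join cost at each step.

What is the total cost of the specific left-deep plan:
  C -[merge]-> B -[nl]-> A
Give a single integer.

252730

step 1: scan C: cost=60, card=60
step 2: join B via merge
    card(P join B) = 60*250/(3) = 5000
    cost = 60 + 60*6 + 250*8 + 60 + 250 = 2730
step 3: join A via nl
    card(P join A) = 5000*50/(25) = 10000
    cost = 2730 + 5000*50 = 252730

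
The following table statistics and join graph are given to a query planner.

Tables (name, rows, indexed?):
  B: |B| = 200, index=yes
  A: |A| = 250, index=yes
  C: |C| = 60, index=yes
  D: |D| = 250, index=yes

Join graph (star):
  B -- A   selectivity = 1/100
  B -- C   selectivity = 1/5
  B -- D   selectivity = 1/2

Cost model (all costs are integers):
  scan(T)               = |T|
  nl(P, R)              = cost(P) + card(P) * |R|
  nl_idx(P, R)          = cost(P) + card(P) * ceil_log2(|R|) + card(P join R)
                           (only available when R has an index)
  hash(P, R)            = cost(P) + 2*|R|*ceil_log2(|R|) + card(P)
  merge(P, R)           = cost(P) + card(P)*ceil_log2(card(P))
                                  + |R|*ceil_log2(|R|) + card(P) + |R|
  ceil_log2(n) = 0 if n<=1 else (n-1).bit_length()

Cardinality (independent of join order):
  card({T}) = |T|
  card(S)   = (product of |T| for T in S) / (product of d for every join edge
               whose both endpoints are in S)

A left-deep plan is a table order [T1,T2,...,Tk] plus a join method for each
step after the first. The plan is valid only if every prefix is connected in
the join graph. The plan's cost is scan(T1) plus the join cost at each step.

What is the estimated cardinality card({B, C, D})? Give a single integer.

Tables in S: B(200), C(60), D(250)
Edges inside S: B-C(d=5), B-D(d=2)
numerator = 200 * 60 * 250 = 3000000
denominator = 5 * 2 = 10
card(S) = 3000000 / 10 = 300000

300000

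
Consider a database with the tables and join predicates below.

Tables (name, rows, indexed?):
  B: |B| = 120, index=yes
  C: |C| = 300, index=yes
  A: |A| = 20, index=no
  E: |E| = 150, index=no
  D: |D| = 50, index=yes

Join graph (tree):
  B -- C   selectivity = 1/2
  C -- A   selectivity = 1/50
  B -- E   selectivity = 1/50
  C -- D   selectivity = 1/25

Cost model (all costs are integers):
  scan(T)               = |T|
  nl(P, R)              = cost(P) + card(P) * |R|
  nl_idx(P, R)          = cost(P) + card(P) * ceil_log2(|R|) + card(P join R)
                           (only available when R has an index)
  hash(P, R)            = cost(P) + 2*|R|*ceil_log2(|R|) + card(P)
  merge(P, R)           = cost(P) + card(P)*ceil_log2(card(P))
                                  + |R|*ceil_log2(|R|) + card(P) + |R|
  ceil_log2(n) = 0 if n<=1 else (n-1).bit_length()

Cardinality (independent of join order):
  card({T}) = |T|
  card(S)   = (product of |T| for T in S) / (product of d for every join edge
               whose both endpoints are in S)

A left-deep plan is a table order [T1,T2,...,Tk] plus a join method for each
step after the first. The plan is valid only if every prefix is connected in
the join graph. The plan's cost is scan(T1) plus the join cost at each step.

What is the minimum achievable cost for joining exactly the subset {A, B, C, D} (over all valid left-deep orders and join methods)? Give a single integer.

Selinger DP over subsets of {A,B,C,D}:
  {B}: scan cost=120, card=120
  {C}: scan cost=300, card=300
  {A}: scan cost=20, card=20
  {D}: scan cost=50, card=50
  {BC}: card=18000; try (B,hash)→2280, (C,merge)→4080, (B,merge)→4260, (C,hash)→5640, (C,nl_idx)→19200, (B,nl_idx)→20400 …(+2); best=2280 via (B,hash)
  {AC}: card=120; try (C,nl_idx)→320, (A,hash)→800, (C,merge)→3140, (A,merge)→3420, (C,hash)→5440, (C,nl)→6020 …(+1); best=320 via (C,nl_idx)
  {CD}: card=600; try (C,nl_idx)→1100, (D,hash)→1200, (D,nl_idx)→2700, (C,merge)→3400, (D,merge)→3650, (C,hash)→5500 …(+2); best=1100 via (C,nl_idx)
  {ABC}: card=7200; try (B,hash)→2120, (B,merge)→2240, (B,nl_idx)→8360, (B,nl)→14720, (A,hash)→20480, (A,merge)→290400 …(+1); best=2120 via (B,hash)
  {BCD}: card=36000; try (B,hash)→3380, (B,merge)→8660, (D,hash)→20880, (B,nl_idx)→41300, (B,nl)→73100, (D,nl_idx)→146280 …(+2); best=3380 via (B,hash)
  {ACD}: card=240; try (D,hash)→1040, (D,nl_idx)→1280, (D,merge)→1630, (A,hash)→1900, (D,nl)→6320, (A,merge)→7820 …(+1); best=1040 via (D,hash)
  {ABCD}: card=14400; try (B,hash)→2960, (B,merge)→4160, (D,hash)→9920, (B,nl_idx)→17120, (B,nl)→29840, (A,hash)→39580 …(+5); best=2960 via (B,hash)

2960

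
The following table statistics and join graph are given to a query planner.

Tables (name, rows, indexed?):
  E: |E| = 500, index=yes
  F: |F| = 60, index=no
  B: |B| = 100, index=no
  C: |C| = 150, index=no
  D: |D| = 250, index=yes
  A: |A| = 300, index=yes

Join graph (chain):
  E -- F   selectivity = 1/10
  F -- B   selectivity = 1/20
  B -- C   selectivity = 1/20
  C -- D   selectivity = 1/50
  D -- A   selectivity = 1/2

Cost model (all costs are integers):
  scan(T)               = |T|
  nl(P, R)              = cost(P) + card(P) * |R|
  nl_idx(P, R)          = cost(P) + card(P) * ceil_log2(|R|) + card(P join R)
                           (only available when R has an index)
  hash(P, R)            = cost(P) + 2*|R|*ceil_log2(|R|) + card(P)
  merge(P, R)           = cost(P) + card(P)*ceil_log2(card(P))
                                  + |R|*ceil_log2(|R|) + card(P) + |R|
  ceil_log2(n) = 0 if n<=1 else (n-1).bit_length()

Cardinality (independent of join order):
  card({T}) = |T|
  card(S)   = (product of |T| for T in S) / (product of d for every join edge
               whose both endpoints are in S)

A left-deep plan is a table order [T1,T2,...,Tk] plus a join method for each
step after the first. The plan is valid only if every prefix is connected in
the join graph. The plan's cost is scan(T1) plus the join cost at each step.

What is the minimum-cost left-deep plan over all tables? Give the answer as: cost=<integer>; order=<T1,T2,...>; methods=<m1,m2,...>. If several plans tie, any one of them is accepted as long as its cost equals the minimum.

Selinger DP (subsets sized 1..n):
  {E}: scan cost=500, card=500
  {F}: scan cost=60, card=60
  {B}: scan cost=100, card=100
  {C}: scan cost=150, card=150
  {D}: scan cost=250, card=250
  {A}: scan cost=300, card=300
  {EF}: card=3000; try (F,hash)→1720, (E,nl_idx)→3600, (E,merge)→5480, (F,merge)→5920, (E,hash)→9120, (E,nl)→30060 …(+1); best=1720 via (F,hash)
  {BF}: card=300; try (F,hash)→920, (B,merge)→1280, (F,merge)→1320, (B,hash)→1520, (B,nl)→6060, (F,nl)→6100; best=920 via (F,hash)
  {BC}: card=750; try (B,hash)→1700, (C,merge)→2250, (B,merge)→2300, (C,hash)→2600, (C,nl)→15100, (B,nl)→15150; best=1700 via (B,hash)
  {CD}: card=750; try (D,nl_idx)→2100, (C,hash)→2900, (D,merge)→3750, (C,merge)→3850, (D,hash)→4300, (D,nl)→37650 …(+1); best=2100 via (D,nl_idx)
  {AD}: card=37500; try (D,hash)→4600, (A,merge)→5500, (D,merge)→5550, (A,hash)→5900, (A,nl_idx)→40000, (D,nl_idx)→40200 …(+2); best=4600 via (D,hash)
  {BEF}: card=15000; try (B,hash)→6120, (E,merge)→8920, (E,hash)→10220, (E,nl_idx)→18620, (B,merge)→41520, (E,nl)→150920 …(+1); best=6120 via (B,hash)
  {BCF}: card=2250; try (F,hash)→3170, (C,hash)→3620, (C,merge)→5270, (F,merge)→10370, (C,nl)→45920, (F,nl)→46700; best=3170 via (F,hash)
  {BCD}: card=3750; try (B,hash)→4250, (D,hash)→6450, (B,merge)→11150, (D,nl_idx)→11450, (D,merge)→12200, (B,nl)→77100 …(+1); best=4250 via (B,hash)
  {ACD}: card=112500; try (A,hash)→8250, (A,merge)→13350, (C,hash)→44500, (A,nl_idx)→121350, (A,nl)→227100, (C,merge)→643450 …(+1); best=8250 via (A,hash)
  {BCEF}: card=112500; try (E,hash)→14420, (C,hash)→23520, (E,merge)→37420, (E,nl_idx)→135920, (C,merge)→232470, (E,nl)→1128170 …(+1); best=14420 via (E,hash)
  {BCDF}: card=11250; try (F,hash)→8720, (D,hash)→9420, (D,nl_idx)→32420, (D,merge)→34670, (F,merge)→53420, (F,nl)→229250 …(+1); best=8720 via (F,hash)
  {ABCD}: card=562500; try (A,hash)→13400, (A,merge)→56000, (B,hash)→122150, (A,nl_idx)→600500, (A,nl)→1129250, (B,merge)→2034050 …(+1); best=13400 via (A,hash)
  {BCDEF}: card=562500; try (E,hash)→28970, (D,hash)→130920, (E,merge)→182470, (E,nl_idx)→672470, (D,nl_idx)→1476920, (D,merge)→2041670 …(+2); best=28970 via (E,hash)
  {ABCDF}: card=1687500; try (A,hash)→25370, (A,merge)→180470, (F,hash)→576620, (A,nl_idx)→1797470, (A,nl)→3383720, (F,merge)→11826320 …(+1); best=25370 via (A,hash)
  {ABCDEF}: card=84375000; try (A,hash)→596870, (E,hash)→1721870, (A,merge)→11844470, (E,merge)→37155370, (A,nl_idx)→89466470, (E,nl_idx)→99587870 …(+2); best=596870 via (A,hash)

cost=596870; order=C,D,B,F,E,A; methods=nl_idx,hash,hash,hash,hash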